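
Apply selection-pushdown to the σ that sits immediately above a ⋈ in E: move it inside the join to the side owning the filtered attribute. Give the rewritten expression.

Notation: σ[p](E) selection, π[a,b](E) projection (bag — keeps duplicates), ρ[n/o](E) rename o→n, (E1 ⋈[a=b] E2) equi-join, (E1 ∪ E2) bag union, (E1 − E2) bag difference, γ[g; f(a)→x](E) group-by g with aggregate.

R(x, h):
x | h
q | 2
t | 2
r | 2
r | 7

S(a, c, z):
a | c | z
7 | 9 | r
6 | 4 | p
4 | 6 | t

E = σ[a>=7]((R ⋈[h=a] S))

σ filters on a, owned by the right side.
E' = (R ⋈[h=a] σ[a>=7](S))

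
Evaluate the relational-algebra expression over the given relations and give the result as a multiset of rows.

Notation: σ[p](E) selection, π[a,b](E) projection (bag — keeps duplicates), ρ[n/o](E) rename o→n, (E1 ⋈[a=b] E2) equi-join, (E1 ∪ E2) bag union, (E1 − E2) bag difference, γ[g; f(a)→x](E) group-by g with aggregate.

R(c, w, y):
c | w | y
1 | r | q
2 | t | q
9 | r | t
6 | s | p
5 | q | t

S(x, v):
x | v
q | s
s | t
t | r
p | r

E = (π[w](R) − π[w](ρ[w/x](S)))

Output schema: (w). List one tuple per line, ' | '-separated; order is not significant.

Row counts bottom-up:
  R → 5
  π[w](R) → 5
  S → 4
  ρ[w/x](S) → 4
  π[w](ρ[w/x](S)) → 4
  (π[w](R) − π[w](ρ[w/x](S))) → 2

== RESULT ==
w
r
r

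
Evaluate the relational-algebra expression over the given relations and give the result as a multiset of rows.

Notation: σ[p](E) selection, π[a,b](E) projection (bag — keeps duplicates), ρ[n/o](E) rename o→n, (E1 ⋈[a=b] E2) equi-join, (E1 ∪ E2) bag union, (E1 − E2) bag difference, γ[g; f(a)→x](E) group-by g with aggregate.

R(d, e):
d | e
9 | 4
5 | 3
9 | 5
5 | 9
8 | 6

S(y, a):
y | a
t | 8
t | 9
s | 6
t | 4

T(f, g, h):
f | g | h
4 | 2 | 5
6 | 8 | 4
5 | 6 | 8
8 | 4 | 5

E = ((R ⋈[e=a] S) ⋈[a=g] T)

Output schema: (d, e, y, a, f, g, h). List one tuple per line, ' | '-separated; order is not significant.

Stepwise |·|:
  R → 5
  S → 4
  (R ⋈[e=a] S) → 3
  T → 4
  ((R ⋈[e=a] S) ⋈[a=g] T) → 2

== RESULT ==
d | e | y | a | f | g | h
8 | 6 | s | 6 | 5 | 6 | 8
9 | 4 | t | 4 | 8 | 4 | 5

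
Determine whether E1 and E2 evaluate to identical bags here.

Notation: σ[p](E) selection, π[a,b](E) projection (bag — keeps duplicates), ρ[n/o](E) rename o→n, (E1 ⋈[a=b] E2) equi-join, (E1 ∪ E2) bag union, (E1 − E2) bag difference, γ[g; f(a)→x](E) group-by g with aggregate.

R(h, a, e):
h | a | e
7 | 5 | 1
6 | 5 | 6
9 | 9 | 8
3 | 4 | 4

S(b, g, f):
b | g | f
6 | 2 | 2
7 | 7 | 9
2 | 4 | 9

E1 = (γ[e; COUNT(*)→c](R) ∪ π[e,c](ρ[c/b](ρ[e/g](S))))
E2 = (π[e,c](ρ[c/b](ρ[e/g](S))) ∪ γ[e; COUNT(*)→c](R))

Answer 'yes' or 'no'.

E1 per-node cardinality:
  R → 4
  γ[e; COUNT(*)→c](R) → 4
  S → 3
  ρ[e/g](S) → 3
  ρ[c/b](ρ[e/g](S)) → 3
  π[e,c](ρ[c/b](ρ[e/g](S))) → 3
  (γ[e; COUNT(*)→c](R) ∪ π[e,c](ρ[c/b](ρ[e/g](S)))) → 7
E2 per-node cardinality:
  S → 3
  ρ[e/g](S) → 3
  ρ[c/b](ρ[e/g](S)) → 3
  π[e,c](ρ[c/b](ρ[e/g](S))) → 3
  R → 4
  γ[e; COUNT(*)→c](R) → 4
  (π[e,c](ρ[c/b](ρ[e/g](S))) ∪ γ[e; COUNT(*)→c](R)) → 7

E1 and E2 produce the same multiset:
e | c
1 | 1
2 | 6
4 | 1
4 | 2
6 | 1
7 | 7
8 | 1

yes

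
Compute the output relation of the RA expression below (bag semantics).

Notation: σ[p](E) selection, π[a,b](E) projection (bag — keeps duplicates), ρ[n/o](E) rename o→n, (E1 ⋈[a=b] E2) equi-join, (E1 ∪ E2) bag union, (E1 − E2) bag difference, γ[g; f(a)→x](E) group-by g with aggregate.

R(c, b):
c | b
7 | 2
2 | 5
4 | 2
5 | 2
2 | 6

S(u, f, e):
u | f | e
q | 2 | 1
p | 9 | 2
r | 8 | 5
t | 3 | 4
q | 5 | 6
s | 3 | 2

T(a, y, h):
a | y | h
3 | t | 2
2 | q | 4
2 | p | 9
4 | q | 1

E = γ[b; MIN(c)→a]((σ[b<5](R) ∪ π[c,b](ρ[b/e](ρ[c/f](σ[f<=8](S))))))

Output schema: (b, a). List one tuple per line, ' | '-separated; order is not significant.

Row counts bottom-up:
  R → 5
  σ[b<5](R) → 3
  S → 6
  σ[f<=8](S) → 5
  ρ[c/f](σ[f<=8](S)) → 5
  ρ[b/e](ρ[c/f](σ[f<=8](S))) → 5
  π[c,b](ρ[b/e](ρ[c/f](σ[f<=8](S)))) → 5
  (σ[b<5](R) ∪ π[c,b](ρ[b/e](ρ[c/f](σ[f<=8](S))))) → 8
  γ[b; MIN(c)→a]((σ[b<5](R) ∪ π[c,b](ρ[b/e](ρ[c/f](σ[f<=8](S)))))) → 5

== RESULT ==
b | a
1 | 2
2 | 3
4 | 3
5 | 8
6 | 5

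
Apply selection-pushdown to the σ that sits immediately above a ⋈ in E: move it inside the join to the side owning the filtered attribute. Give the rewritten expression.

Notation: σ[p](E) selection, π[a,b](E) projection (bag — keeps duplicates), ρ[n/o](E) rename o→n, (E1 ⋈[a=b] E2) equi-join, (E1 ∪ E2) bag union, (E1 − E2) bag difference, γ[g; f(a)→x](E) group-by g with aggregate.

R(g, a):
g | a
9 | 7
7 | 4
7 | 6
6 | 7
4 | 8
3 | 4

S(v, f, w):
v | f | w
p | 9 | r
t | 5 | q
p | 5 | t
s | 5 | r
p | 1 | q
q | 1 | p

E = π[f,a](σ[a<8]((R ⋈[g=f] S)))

σ filters on a, owned by the left side.
E' = π[f,a]((σ[a<8](R) ⋈[g=f] S))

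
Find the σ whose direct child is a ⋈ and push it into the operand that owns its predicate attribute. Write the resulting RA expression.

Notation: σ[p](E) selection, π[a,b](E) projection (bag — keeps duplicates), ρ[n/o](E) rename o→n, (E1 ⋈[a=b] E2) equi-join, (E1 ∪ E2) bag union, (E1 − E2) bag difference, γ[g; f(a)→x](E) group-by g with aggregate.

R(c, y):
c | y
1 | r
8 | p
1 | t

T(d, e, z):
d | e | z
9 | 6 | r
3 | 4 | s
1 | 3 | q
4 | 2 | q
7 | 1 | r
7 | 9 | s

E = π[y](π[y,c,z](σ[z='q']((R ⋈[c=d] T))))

σ filters on z, owned by the right side.
E' = π[y](π[y,c,z]((R ⋈[c=d] σ[z='q'](T))))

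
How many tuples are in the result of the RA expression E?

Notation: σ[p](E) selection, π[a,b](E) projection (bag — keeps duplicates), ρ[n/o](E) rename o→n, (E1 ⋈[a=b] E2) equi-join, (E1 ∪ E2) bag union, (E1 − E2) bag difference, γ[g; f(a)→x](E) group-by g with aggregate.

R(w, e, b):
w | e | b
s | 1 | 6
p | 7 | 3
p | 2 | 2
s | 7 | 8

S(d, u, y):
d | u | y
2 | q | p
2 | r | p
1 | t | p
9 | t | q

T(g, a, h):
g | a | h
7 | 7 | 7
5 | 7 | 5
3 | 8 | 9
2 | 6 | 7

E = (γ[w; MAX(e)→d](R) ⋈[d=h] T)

Subexpression sizes:
  R → 4
  γ[w; MAX(e)→d](R) → 2
  T → 4
  (γ[w; MAX(e)→d](R) ⋈[d=h] T) → 4

|E| = 4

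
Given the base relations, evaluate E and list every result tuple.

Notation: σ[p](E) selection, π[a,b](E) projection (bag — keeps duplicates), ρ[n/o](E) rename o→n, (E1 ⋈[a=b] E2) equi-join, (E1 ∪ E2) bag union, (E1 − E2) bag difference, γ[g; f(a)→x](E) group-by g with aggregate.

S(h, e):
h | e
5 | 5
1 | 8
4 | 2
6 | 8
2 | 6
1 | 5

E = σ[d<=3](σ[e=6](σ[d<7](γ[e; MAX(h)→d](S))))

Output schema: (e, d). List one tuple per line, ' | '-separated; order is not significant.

Stepwise |·|:
  S → 6
  γ[e; MAX(h)→d](S) → 4
  σ[d<7](γ[e; MAX(h)→d](S)) → 4
  σ[e=6](σ[d<7](γ[e; MAX(h)→d](S))) → 1
  σ[d<=3](σ[e=6](σ[d<7](γ[e; MAX(h)→d](S)))) → 1

== RESULT ==
e | d
6 | 2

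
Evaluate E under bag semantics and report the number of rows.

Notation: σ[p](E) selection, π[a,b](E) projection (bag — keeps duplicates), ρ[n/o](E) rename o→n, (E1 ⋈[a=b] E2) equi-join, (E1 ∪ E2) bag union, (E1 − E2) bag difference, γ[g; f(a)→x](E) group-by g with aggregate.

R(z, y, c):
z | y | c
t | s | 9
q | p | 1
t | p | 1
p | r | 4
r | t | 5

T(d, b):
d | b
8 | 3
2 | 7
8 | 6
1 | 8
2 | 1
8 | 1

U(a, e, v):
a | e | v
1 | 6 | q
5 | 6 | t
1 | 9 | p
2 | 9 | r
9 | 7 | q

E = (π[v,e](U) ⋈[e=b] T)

Stepwise |·|:
  U → 5
  π[v,e](U) → 5
  T → 6
  (π[v,e](U) ⋈[e=b] T) → 3

|E| = 3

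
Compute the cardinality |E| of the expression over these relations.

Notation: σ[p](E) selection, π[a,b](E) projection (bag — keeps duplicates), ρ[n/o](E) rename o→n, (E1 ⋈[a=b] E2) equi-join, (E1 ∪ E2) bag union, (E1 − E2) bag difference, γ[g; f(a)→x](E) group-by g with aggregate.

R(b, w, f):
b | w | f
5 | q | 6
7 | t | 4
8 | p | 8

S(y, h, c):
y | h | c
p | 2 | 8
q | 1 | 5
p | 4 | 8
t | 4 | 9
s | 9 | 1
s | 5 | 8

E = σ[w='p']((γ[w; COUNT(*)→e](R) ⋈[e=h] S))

Subexpression sizes:
  R → 3
  γ[w; COUNT(*)→e](R) → 3
  S → 6
  (γ[w; COUNT(*)→e](R) ⋈[e=h] S) → 3
  σ[w='p']((γ[w; COUNT(*)→e](R) ⋈[e=h] S)) → 1

|E| = 1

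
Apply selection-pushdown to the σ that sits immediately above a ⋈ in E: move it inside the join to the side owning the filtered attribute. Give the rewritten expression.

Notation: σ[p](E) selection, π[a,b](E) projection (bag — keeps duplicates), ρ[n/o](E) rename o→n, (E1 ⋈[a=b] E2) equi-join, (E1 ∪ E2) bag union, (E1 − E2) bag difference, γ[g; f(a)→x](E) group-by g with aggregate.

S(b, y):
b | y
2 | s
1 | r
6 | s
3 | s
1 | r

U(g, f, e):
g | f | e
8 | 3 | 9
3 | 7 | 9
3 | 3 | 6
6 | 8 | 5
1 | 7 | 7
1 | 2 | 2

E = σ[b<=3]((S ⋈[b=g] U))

σ filters on b, owned by the left side.
E' = (σ[b<=3](S) ⋈[b=g] U)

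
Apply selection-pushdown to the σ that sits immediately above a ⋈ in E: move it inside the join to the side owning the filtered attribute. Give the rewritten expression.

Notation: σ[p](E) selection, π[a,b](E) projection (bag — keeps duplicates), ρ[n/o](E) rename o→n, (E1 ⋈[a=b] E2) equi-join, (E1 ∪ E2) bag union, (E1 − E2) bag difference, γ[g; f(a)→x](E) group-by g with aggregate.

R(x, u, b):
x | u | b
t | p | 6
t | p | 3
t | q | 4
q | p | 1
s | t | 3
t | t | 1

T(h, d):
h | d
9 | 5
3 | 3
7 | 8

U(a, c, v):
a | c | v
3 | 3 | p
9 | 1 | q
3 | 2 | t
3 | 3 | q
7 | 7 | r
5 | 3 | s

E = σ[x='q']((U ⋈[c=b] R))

σ filters on x, owned by the right side.
E' = (U ⋈[c=b] σ[x='q'](R))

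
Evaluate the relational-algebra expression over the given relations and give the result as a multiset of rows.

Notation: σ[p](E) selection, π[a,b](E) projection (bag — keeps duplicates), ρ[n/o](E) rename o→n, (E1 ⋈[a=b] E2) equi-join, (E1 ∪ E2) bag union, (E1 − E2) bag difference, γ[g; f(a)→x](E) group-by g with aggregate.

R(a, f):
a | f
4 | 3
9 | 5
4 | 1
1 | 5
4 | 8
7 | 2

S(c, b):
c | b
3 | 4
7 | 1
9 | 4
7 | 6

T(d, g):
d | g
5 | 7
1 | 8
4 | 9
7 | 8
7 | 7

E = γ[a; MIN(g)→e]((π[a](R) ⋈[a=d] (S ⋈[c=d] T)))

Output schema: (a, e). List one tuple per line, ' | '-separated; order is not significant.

Stepwise |·|:
  R → 6
  π[a](R) → 6
  S → 4
  T → 5
  (S ⋈[c=d] T) → 4
  (π[a](R) ⋈[a=d] (S ⋈[c=d] T)) → 4
  γ[a; MIN(g)→e]((π[a](R) ⋈[a=d] (S ⋈[c=d] T))) → 1

== RESULT ==
a | e
7 | 7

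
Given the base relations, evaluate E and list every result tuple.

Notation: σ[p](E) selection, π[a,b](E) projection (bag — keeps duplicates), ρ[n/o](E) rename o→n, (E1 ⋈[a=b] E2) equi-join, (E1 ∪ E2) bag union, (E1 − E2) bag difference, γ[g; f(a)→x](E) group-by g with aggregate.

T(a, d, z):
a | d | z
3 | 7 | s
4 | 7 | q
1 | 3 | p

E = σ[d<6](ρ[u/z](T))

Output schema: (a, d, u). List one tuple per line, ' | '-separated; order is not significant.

Subexpression sizes:
  T → 3
  ρ[u/z](T) → 3
  σ[d<6](ρ[u/z](T)) → 1

== RESULT ==
a | d | u
1 | 3 | p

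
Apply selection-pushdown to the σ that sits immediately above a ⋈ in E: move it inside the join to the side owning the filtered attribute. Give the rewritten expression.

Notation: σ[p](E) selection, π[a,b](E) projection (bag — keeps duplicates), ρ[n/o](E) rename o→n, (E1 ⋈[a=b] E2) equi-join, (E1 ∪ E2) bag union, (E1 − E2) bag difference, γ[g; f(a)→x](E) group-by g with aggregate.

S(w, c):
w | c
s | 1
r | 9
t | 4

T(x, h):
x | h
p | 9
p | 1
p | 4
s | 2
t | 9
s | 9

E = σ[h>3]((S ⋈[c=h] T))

σ filters on h, owned by the right side.
E' = (S ⋈[c=h] σ[h>3](T))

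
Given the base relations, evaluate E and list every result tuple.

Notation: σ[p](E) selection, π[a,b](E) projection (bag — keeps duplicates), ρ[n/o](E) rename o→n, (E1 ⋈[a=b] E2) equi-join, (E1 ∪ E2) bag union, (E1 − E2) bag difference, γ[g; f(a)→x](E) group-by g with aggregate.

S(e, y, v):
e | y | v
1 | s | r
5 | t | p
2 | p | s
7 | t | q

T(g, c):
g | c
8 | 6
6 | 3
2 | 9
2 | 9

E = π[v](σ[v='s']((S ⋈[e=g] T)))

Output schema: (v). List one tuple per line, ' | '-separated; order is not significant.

Row counts bottom-up:
  S → 4
  T → 4
  (S ⋈[e=g] T) → 2
  σ[v='s']((S ⋈[e=g] T)) → 2
  π[v](σ[v='s']((S ⋈[e=g] T))) → 2

== RESULT ==
v
s
s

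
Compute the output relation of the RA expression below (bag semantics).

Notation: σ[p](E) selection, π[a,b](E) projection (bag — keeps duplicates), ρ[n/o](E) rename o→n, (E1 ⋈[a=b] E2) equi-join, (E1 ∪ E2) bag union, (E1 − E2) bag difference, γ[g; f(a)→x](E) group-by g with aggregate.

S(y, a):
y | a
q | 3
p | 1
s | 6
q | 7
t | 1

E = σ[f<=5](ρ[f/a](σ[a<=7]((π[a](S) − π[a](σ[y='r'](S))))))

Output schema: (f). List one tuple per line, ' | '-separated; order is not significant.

Subexpression sizes:
  S → 5
  π[a](S) → 5
  S → 5
  σ[y='r'](S) → 0
  π[a](σ[y='r'](S)) → 0
  (π[a](S) − π[a](σ[y='r'](S))) → 5
  σ[a<=7]((π[a](S) − π[a](σ[y='r'](S)))) → 5
  ρ[f/a](σ[a<=7]((π[a](S) − π[a](σ[y='r'](S))))) → 5
  σ[f<=5](ρ[f/a](σ[a<=7]((π[a](S) − π[a](σ[y='r'](S)))))) → 3

== RESULT ==
f
1
1
3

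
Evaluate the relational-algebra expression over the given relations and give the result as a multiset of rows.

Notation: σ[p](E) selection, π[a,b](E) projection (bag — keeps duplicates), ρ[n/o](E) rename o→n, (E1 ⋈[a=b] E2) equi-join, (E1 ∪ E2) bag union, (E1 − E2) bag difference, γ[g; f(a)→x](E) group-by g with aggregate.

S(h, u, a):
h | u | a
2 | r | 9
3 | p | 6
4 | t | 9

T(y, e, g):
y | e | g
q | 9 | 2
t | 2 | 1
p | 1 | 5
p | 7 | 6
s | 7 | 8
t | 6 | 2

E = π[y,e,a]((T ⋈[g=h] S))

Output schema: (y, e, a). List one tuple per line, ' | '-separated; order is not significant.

Row counts bottom-up:
  T → 6
  S → 3
  (T ⋈[g=h] S) → 2
  π[y,e,a]((T ⋈[g=h] S)) → 2

== RESULT ==
y | e | a
q | 9 | 9
t | 6 | 9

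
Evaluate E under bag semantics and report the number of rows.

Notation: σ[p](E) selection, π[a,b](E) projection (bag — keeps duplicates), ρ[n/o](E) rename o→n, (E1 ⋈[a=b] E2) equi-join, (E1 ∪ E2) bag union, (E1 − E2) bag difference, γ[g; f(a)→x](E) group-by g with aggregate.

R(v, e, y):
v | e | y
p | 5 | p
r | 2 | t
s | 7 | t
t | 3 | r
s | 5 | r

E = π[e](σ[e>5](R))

Stepwise |·|:
  R → 5
  σ[e>5](R) → 1
  π[e](σ[e>5](R)) → 1

|E| = 1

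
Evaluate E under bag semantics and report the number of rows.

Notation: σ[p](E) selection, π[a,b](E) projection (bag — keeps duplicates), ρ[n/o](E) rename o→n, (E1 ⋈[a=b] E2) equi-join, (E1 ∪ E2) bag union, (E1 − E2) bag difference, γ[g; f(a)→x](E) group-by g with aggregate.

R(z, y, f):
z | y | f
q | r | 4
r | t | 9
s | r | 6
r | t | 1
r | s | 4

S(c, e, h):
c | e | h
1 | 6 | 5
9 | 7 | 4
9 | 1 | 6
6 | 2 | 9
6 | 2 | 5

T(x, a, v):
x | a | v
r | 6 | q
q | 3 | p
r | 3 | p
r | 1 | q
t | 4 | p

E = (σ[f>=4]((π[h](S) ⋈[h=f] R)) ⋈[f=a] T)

Subexpression sizes:
  S → 5
  π[h](S) → 5
  R → 5
  (π[h](S) ⋈[h=f] R) → 4
  σ[f>=4]((π[h](S) ⋈[h=f] R)) → 4
  T → 5
  (σ[f>=4]((π[h](S) ⋈[h=f] R)) ⋈[f=a] T) → 3

|E| = 3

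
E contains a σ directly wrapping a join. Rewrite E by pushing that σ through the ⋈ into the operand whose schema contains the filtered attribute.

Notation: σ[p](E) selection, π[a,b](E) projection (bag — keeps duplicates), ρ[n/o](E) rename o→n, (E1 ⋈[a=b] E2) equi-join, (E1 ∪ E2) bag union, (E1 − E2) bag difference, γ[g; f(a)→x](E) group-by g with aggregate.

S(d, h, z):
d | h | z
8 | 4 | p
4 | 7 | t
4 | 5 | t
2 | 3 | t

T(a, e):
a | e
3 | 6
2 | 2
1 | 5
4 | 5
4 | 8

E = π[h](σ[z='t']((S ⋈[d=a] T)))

σ filters on z, owned by the left side.
E' = π[h]((σ[z='t'](S) ⋈[d=a] T))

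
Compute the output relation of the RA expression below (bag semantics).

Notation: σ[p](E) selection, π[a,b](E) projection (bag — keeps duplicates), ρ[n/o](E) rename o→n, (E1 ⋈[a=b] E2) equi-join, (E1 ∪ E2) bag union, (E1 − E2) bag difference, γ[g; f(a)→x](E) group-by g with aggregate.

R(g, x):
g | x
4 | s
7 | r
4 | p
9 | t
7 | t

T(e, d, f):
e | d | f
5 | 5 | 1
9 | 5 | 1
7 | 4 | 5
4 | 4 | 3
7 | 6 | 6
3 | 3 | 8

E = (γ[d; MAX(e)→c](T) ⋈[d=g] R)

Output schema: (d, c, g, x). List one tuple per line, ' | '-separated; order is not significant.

Per-node cardinality:
  T → 6
  γ[d; MAX(e)→c](T) → 4
  R → 5
  (γ[d; MAX(e)→c](T) ⋈[d=g] R) → 2

== RESULT ==
d | c | g | x
4 | 7 | 4 | p
4 | 7 | 4 | s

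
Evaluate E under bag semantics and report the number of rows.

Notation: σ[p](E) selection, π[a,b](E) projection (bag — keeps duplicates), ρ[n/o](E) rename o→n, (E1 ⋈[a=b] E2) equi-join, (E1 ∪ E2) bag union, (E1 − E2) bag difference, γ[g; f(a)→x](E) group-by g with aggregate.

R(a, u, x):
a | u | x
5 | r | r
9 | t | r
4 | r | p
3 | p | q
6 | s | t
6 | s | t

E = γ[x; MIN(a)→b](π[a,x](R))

Subexpression sizes:
  R → 6
  π[a,x](R) → 6
  γ[x; MIN(a)→b](π[a,x](R)) → 4

|E| = 4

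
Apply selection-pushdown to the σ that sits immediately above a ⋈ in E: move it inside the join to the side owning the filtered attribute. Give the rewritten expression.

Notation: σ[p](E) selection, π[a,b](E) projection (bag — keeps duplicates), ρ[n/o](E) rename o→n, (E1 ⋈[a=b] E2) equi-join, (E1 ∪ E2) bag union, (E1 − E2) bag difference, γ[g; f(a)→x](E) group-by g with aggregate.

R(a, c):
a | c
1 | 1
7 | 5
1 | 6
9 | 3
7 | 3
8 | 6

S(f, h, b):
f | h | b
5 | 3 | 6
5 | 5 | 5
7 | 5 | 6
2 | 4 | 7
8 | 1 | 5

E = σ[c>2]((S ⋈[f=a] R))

σ filters on c, owned by the right side.
E' = (S ⋈[f=a] σ[c>2](R))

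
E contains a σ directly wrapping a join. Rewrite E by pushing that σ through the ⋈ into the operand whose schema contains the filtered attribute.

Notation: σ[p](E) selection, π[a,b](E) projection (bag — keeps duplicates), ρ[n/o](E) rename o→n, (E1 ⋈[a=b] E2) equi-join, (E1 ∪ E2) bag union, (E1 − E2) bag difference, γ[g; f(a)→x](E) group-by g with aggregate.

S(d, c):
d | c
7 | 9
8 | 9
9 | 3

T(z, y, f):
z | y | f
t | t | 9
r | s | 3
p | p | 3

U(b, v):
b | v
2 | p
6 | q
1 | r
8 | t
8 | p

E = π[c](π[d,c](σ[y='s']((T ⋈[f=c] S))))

σ filters on y, owned by the left side.
E' = π[c](π[d,c]((σ[y='s'](T) ⋈[f=c] S)))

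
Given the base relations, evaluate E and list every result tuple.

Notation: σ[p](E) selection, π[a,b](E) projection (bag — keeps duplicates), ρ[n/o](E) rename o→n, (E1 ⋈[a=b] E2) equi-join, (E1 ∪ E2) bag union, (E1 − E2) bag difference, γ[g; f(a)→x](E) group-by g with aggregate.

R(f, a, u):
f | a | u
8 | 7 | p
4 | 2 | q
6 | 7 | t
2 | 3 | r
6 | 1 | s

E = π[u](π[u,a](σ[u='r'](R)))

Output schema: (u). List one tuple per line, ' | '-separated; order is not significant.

Per-node cardinality:
  R → 5
  σ[u='r'](R) → 1
  π[u,a](σ[u='r'](R)) → 1
  π[u](π[u,a](σ[u='r'](R))) → 1

== RESULT ==
u
r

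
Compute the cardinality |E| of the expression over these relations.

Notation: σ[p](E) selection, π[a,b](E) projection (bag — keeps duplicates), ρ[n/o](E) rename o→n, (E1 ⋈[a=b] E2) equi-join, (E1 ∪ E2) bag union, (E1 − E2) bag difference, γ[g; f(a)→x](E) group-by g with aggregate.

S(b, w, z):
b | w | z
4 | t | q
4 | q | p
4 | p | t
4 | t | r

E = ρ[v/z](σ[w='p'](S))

Per-node cardinality:
  S → 4
  σ[w='p'](S) → 1
  ρ[v/z](σ[w='p'](S)) → 1

|E| = 1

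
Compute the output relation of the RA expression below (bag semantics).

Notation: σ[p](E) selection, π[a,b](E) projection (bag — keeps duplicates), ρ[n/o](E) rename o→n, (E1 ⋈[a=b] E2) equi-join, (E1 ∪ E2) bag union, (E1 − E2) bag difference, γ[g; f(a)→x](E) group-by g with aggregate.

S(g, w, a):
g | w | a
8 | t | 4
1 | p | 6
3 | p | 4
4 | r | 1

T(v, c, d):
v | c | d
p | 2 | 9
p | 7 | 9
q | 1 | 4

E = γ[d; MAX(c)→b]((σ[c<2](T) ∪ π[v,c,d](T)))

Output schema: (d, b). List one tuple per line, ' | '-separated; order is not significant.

Stepwise |·|:
  T → 3
  σ[c<2](T) → 1
  T → 3
  π[v,c,d](T) → 3
  (σ[c<2](T) ∪ π[v,c,d](T)) → 4
  γ[d; MAX(c)→b]((σ[c<2](T) ∪ π[v,c,d](T))) → 2

== RESULT ==
d | b
4 | 1
9 | 7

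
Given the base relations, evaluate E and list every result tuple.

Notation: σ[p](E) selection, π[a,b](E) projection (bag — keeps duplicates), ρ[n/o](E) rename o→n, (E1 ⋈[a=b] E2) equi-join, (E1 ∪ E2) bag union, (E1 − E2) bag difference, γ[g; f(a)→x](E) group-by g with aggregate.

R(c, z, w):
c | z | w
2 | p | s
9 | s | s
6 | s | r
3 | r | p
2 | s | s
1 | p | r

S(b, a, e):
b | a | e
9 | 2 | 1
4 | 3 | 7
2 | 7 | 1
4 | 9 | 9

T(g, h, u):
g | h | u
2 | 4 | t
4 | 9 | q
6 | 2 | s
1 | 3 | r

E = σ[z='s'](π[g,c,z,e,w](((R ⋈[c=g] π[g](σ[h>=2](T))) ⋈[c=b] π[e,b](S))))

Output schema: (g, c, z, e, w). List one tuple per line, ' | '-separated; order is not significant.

Stepwise |·|:
  R → 6
  T → 4
  σ[h>=2](T) → 4
  π[g](σ[h>=2](T)) → 4
  (R ⋈[c=g] π[g](σ[h>=2](T))) → 4
  S → 4
  π[e,b](S) → 4
  ((R ⋈[c=g] π[g](σ[h>=2](T))) ⋈[c=b] π[e,b](S)) → 2
  π[g,c,z,e,w](((R ⋈[c=g] π[g](σ[h>=2](T))) ⋈[c=b] π[e,b](S))) → 2
  σ[z='s'](π[g,c,z,e,w](((R ⋈[c=g] π[g](σ[h>=2](T))) ⋈[c=b] π[e,b](S)))) → 1

== RESULT ==
g | c | z | e | w
2 | 2 | s | 1 | s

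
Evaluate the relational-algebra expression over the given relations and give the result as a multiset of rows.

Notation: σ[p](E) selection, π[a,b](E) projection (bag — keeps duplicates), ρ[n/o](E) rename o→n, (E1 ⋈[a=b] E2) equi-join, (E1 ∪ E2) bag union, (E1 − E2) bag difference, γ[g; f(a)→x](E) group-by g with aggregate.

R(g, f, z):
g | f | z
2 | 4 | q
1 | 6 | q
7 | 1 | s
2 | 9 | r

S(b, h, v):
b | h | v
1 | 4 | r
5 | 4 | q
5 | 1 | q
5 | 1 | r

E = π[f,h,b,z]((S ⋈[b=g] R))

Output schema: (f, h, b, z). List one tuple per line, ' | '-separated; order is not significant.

Stepwise |·|:
  S → 4
  R → 4
  (S ⋈[b=g] R) → 1
  π[f,h,b,z]((S ⋈[b=g] R)) → 1

== RESULT ==
f | h | b | z
6 | 4 | 1 | q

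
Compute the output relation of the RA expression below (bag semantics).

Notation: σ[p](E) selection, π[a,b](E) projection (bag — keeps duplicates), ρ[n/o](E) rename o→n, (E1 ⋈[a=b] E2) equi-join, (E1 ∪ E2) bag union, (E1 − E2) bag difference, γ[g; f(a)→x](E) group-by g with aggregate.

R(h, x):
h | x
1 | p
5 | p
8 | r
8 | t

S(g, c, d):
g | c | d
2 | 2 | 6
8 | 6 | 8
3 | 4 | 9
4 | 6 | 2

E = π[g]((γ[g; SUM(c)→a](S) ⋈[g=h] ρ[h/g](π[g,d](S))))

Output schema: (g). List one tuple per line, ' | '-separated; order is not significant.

Per-node cardinality:
  S → 4
  γ[g; SUM(c)→a](S) → 4
  S → 4
  π[g,d](S) → 4
  ρ[h/g](π[g,d](S)) → 4
  (γ[g; SUM(c)→a](S) ⋈[g=h] ρ[h/g](π[g,d](S))) → 4
  π[g]((γ[g; SUM(c)→a](S) ⋈[g=h] ρ[h/g](π[g,d](S)))) → 4

== RESULT ==
g
2
3
4
8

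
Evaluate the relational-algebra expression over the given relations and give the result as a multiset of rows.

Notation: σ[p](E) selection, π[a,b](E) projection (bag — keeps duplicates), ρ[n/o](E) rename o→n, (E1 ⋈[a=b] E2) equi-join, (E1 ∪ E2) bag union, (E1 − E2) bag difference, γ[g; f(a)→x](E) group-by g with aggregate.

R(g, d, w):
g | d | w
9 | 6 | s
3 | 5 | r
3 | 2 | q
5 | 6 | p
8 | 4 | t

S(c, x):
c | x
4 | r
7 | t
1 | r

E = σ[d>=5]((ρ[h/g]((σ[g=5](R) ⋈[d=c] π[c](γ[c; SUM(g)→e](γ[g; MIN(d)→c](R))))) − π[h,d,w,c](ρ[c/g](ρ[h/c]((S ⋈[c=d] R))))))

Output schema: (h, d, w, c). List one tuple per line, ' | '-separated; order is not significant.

Stepwise |·|:
  R → 5
  σ[g=5](R) → 1
  R → 5
  γ[g; MIN(d)→c](R) → 4
  γ[c; SUM(g)→e](γ[g; MIN(d)→c](R)) → 3
  π[c](γ[c; SUM(g)→e](γ[g; MIN(d)→c](R))) → 3
  (σ[g=5](R) ⋈[d=c] π[c](γ[c; SUM(g)→e](γ[g; MIN(d)→c](R)))) → 1
  ρ[h/g]((σ[g=5](R) ⋈[d=c] π[c](γ[c; SUM(g)→e](γ[g; MIN(d)→c](R))))) → 1
  S → 3
  R → 5
  (S ⋈[c=d] R) → 1
  ρ[h/c]((S ⋈[c=d] R)) → 1
  ρ[c/g](ρ[h/c]((S ⋈[c=d] R))) → 1
  π[h,d,w,c](ρ[c/g](ρ[h/c]((S ⋈[c=d] R)))) → 1
  (ρ[h/g]((σ[g=5](R) ⋈[d=c] π[c](γ[c; SUM(g)→e](γ[g; MIN(d)→c](R))))) − π[h,d,w,c](ρ[c/g](ρ[h/c]((S ⋈[c=d] R))))) → 1
  σ[d>=5]((ρ[h/g]((σ[g=5](R) ⋈[d=c] π[c](γ[c; SUM(g)→e](γ[g; MIN(d)→c](R))))) − π[h,d,w,c](ρ[c/g](ρ[h/c]((S ⋈[c=d] R)))))) → 1

== RESULT ==
h | d | w | c
5 | 6 | p | 6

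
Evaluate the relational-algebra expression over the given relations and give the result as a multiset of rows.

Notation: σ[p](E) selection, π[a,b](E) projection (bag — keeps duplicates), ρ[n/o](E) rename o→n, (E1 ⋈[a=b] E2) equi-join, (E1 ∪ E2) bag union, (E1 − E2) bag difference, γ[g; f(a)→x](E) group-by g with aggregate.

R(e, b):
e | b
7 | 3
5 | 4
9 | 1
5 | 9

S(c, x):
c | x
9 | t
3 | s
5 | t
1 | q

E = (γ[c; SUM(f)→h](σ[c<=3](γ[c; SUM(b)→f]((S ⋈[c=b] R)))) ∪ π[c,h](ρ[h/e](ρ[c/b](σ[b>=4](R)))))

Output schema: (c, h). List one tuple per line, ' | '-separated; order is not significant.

Stepwise |·|:
  S → 4
  R → 4
  (S ⋈[c=b] R) → 3
  γ[c; SUM(b)→f]((S ⋈[c=b] R)) → 3
  σ[c<=3](γ[c; SUM(b)→f]((S ⋈[c=b] R))) → 2
  γ[c; SUM(f)→h](σ[c<=3](γ[c; SUM(b)→f]((S ⋈[c=b] R)))) → 2
  R → 4
  σ[b>=4](R) → 2
  ρ[c/b](σ[b>=4](R)) → 2
  ρ[h/e](ρ[c/b](σ[b>=4](R))) → 2
  π[c,h](ρ[h/e](ρ[c/b](σ[b>=4](R)))) → 2
  (γ[c; SUM(f)→h](σ[c<=3](γ[c; SUM(b)→f]((S ⋈[c=b] R)))) ∪ π[c,h](ρ[h/e](ρ[c/b](σ[b>=4](R))))) → 4

== RESULT ==
c | h
1 | 1
3 | 3
4 | 5
9 | 5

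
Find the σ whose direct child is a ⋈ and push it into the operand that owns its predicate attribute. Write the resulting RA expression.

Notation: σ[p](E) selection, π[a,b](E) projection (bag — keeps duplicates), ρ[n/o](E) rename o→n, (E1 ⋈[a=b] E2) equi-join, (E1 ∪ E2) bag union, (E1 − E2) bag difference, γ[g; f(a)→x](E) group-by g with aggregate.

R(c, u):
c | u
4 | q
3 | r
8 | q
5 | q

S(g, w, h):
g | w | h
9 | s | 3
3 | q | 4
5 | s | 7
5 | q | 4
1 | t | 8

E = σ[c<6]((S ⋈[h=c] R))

σ filters on c, owned by the right side.
E' = (S ⋈[h=c] σ[c<6](R))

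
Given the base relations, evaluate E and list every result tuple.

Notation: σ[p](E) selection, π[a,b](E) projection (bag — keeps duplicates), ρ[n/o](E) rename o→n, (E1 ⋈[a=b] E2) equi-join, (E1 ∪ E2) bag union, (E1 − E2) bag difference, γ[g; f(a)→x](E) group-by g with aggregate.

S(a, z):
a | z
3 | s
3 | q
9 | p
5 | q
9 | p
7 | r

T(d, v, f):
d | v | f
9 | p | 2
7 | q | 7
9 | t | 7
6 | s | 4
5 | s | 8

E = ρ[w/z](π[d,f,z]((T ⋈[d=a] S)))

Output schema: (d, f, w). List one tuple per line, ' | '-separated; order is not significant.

Stepwise |·|:
  T → 5
  S → 6
  (T ⋈[d=a] S) → 6
  π[d,f,z]((T ⋈[d=a] S)) → 6
  ρ[w/z](π[d,f,z]((T ⋈[d=a] S))) → 6

== RESULT ==
d | f | w
5 | 8 | q
7 | 7 | r
9 | 2 | p
9 | 2 | p
9 | 7 | p
9 | 7 | p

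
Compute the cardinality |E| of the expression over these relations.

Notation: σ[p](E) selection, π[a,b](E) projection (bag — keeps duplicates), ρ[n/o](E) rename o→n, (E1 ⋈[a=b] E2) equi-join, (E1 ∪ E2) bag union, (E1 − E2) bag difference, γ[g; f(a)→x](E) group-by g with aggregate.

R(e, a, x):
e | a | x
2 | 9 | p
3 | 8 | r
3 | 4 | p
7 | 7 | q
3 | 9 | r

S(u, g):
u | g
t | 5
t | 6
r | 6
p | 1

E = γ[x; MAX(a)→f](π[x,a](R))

Per-node cardinality:
  R → 5
  π[x,a](R) → 5
  γ[x; MAX(a)→f](π[x,a](R)) → 3

|E| = 3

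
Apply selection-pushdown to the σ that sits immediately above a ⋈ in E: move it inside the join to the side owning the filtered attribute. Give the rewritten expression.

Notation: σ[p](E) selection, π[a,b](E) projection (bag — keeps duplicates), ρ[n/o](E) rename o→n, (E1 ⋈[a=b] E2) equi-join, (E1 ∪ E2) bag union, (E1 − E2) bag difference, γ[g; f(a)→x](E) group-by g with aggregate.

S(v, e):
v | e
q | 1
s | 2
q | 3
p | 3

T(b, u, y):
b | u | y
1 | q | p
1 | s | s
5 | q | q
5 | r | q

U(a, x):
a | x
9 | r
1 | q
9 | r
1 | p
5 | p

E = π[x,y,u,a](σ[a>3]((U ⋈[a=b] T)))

σ filters on a, owned by the left side.
E' = π[x,y,u,a]((σ[a>3](U) ⋈[a=b] T))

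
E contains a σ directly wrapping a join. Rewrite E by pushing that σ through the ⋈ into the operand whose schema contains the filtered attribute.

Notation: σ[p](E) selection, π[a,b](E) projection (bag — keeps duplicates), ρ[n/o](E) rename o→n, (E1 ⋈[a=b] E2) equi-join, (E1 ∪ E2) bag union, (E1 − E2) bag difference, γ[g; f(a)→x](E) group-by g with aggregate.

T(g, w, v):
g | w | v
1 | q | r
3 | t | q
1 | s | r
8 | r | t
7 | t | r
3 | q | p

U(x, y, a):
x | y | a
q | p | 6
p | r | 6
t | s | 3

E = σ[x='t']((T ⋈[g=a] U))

σ filters on x, owned by the right side.
E' = (T ⋈[g=a] σ[x='t'](U))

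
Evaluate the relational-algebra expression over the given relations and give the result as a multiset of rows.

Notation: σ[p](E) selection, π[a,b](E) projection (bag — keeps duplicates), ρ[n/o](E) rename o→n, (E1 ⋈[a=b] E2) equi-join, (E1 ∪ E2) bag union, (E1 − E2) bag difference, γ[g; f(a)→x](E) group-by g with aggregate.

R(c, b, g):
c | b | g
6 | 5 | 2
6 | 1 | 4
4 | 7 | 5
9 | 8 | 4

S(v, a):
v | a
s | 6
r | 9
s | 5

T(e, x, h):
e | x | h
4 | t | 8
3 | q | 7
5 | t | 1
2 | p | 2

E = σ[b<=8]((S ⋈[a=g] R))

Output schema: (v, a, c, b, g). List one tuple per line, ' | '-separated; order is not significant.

Stepwise |·|:
  S → 3
  R → 4
  (S ⋈[a=g] R) → 1
  σ[b<=8]((S ⋈[a=g] R)) → 1

== RESULT ==
v | a | c | b | g
s | 5 | 4 | 7 | 5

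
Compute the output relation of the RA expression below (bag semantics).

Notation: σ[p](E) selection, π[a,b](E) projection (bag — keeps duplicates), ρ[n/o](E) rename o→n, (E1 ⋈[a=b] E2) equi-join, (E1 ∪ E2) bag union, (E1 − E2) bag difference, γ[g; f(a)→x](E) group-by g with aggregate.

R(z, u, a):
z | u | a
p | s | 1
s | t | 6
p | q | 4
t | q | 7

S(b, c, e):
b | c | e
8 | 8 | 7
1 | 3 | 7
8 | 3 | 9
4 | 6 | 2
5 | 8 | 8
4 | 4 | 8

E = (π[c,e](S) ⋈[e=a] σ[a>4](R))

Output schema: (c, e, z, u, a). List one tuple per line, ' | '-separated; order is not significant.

Subexpression sizes:
  S → 6
  π[c,e](S) → 6
  R → 4
  σ[a>4](R) → 2
  (π[c,e](S) ⋈[e=a] σ[a>4](R)) → 2

== RESULT ==
c | e | z | u | a
3 | 7 | t | q | 7
8 | 7 | t | q | 7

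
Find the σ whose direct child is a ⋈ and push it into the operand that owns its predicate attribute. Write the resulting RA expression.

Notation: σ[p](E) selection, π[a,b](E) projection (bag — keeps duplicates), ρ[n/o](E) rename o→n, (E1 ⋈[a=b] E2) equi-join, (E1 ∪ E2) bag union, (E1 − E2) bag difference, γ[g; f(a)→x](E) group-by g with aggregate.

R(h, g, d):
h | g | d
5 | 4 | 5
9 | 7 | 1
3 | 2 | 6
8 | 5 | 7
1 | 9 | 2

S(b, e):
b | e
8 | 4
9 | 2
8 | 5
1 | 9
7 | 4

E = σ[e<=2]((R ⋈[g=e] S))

σ filters on e, owned by the right side.
E' = (R ⋈[g=e] σ[e<=2](S))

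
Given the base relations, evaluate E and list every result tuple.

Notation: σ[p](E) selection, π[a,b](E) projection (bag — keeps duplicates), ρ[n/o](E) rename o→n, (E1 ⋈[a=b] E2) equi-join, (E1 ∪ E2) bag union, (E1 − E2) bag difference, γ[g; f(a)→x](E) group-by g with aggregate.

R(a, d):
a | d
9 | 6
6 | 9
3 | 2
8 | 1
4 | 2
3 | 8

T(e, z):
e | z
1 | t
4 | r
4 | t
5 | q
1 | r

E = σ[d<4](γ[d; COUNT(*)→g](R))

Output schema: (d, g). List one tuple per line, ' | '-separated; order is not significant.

Subexpression sizes:
  R → 6
  γ[d; COUNT(*)→g](R) → 5
  σ[d<4](γ[d; COUNT(*)→g](R)) → 2

== RESULT ==
d | g
1 | 1
2 | 2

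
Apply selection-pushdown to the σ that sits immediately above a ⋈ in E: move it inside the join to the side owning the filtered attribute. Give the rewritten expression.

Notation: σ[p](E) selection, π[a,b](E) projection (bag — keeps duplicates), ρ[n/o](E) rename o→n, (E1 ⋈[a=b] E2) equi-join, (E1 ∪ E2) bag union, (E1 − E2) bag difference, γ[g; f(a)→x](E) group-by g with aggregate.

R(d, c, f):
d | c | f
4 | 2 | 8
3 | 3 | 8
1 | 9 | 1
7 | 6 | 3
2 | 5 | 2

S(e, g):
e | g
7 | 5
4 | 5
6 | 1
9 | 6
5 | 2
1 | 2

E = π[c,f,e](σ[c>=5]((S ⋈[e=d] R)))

σ filters on c, owned by the right side.
E' = π[c,f,e]((S ⋈[e=d] σ[c>=5](R)))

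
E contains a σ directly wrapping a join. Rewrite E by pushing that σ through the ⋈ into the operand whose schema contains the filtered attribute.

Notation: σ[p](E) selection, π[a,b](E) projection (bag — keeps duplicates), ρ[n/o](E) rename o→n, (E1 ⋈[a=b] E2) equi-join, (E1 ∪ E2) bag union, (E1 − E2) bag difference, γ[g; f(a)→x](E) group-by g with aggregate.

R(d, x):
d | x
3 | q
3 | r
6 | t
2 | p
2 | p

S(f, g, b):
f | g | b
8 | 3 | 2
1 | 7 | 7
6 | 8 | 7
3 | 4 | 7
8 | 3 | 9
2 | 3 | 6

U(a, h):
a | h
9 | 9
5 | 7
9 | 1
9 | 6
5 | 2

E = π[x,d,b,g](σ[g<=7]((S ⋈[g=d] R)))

σ filters on g, owned by the left side.
E' = π[x,d,b,g]((σ[g<=7](S) ⋈[g=d] R))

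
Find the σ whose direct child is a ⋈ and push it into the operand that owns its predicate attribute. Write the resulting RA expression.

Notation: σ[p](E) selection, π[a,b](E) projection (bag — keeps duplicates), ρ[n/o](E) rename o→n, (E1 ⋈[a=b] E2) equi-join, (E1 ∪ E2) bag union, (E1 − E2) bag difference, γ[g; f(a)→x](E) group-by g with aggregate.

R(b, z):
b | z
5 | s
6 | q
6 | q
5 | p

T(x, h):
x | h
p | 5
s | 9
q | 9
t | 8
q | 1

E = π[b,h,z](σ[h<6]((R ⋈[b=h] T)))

σ filters on h, owned by the right side.
E' = π[b,h,z]((R ⋈[b=h] σ[h<6](T)))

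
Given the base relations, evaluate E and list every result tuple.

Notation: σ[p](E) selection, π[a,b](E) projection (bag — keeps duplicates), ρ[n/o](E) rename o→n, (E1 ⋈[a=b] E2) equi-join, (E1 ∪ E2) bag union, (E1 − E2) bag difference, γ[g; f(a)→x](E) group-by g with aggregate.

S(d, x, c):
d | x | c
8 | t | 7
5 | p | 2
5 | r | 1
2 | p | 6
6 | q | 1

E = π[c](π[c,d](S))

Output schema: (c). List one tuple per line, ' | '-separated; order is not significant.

Subexpression sizes:
  S → 5
  π[c,d](S) → 5
  π[c](π[c,d](S)) → 5

== RESULT ==
c
1
1
2
6
7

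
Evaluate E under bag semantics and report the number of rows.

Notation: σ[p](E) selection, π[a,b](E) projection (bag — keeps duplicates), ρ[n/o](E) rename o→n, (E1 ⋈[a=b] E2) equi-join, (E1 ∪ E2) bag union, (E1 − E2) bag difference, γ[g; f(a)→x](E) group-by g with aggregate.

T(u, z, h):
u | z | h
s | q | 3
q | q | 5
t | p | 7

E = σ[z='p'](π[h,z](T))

Per-node cardinality:
  T → 3
  π[h,z](T) → 3
  σ[z='p'](π[h,z](T)) → 1

|E| = 1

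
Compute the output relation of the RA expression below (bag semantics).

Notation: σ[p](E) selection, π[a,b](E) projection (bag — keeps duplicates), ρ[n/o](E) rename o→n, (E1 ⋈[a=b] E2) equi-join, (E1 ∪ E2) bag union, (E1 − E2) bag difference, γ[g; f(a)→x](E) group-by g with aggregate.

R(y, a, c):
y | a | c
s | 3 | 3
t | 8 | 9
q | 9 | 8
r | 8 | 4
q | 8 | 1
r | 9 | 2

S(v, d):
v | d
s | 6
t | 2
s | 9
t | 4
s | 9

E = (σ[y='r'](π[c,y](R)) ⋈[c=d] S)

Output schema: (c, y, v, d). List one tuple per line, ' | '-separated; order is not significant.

Row counts bottom-up:
  R → 6
  π[c,y](R) → 6
  σ[y='r'](π[c,y](R)) → 2
  S → 5
  (σ[y='r'](π[c,y](R)) ⋈[c=d] S) → 2

== RESULT ==
c | y | v | d
2 | r | t | 2
4 | r | t | 4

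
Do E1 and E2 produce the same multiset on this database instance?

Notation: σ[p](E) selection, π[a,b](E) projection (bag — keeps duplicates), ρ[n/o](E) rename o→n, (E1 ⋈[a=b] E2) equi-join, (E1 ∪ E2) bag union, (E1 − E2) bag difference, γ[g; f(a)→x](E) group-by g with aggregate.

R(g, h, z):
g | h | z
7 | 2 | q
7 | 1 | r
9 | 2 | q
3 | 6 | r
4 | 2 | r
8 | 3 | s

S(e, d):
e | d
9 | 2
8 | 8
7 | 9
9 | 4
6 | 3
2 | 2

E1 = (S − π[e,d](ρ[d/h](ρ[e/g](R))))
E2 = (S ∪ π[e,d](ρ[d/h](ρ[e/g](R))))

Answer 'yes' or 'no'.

E1 stepwise |·|:
  S → 6
  R → 6
  ρ[e/g](R) → 6
  ρ[d/h](ρ[e/g](R)) → 6
  π[e,d](ρ[d/h](ρ[e/g](R))) → 6
  (S − π[e,d](ρ[d/h](ρ[e/g](R)))) → 5
E2 stepwise |·|:
  S → 6
  R → 6
  ρ[e/g](R) → 6
  ρ[d/h](ρ[e/g](R)) → 6
  π[e,d](ρ[d/h](ρ[e/g](R))) → 6
  (S ∪ π[e,d](ρ[d/h](ρ[e/g](R)))) → 12

E1 result:
e | d
2 | 2
6 | 3
7 | 9
8 | 8
9 | 4
E2 result:
e | d
2 | 2
3 | 6
4 | 2
6 | 3
7 | 1
7 | 2
7 | 9
8 | 3
8 | 8
9 | 2
9 | 2
9 | 4
Witness: (9, 2) appears 0× in E1 but 2× in E2.

no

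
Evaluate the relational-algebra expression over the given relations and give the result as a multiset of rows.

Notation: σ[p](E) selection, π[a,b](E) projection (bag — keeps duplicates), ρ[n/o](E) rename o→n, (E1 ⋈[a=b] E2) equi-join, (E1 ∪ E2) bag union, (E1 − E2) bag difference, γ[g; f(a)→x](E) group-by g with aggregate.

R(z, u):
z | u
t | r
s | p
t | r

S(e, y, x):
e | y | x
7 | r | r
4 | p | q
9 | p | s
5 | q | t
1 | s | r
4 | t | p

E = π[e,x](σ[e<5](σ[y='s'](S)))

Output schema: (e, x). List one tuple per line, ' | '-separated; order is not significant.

Per-node cardinality:
  S → 6
  σ[y='s'](S) → 1
  σ[e<5](σ[y='s'](S)) → 1
  π[e,x](σ[e<5](σ[y='s'](S))) → 1

== RESULT ==
e | x
1 | r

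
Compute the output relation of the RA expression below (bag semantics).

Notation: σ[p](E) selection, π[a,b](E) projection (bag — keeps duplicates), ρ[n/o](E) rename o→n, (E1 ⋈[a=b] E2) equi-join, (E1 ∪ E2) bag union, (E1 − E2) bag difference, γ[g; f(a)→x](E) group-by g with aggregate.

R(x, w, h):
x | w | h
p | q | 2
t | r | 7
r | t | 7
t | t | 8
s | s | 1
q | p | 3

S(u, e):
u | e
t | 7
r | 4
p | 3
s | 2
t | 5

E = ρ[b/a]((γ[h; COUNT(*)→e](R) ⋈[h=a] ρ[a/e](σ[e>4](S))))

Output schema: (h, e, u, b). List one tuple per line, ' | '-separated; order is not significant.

Subexpression sizes:
  R → 6
  γ[h; COUNT(*)→e](R) → 5
  S → 5
  σ[e>4](S) → 2
  ρ[a/e](σ[e>4](S)) → 2
  (γ[h; COUNT(*)→e](R) ⋈[h=a] ρ[a/e](σ[e>4](S))) → 1
  ρ[b/a]((γ[h; COUNT(*)→e](R) ⋈[h=a] ρ[a/e](σ[e>4](S)))) → 1

== RESULT ==
h | e | u | b
7 | 2 | t | 7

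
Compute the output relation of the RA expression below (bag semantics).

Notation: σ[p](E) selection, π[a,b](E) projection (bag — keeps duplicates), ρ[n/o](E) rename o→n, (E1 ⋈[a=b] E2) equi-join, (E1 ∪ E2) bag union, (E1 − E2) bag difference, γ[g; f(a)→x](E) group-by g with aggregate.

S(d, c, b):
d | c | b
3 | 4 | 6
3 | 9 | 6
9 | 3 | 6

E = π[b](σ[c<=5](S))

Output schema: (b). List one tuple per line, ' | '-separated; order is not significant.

Stepwise |·|:
  S → 3
  σ[c<=5](S) → 2
  π[b](σ[c<=5](S)) → 2

== RESULT ==
b
6
6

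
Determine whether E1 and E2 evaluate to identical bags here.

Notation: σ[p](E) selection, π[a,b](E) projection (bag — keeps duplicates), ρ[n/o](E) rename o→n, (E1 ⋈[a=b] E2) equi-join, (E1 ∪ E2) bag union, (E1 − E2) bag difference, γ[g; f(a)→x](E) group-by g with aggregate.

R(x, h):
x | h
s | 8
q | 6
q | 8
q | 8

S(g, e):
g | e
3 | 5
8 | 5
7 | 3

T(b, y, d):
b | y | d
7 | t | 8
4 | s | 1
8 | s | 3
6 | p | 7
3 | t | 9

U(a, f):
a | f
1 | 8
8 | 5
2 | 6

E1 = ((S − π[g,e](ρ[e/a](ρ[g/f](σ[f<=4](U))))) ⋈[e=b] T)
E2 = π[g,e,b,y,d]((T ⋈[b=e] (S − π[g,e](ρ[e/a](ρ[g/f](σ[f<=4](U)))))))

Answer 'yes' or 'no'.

E1 stepwise |·|:
  S → 3
  U → 3
  σ[f<=4](U) → 0
  ρ[g/f](σ[f<=4](U)) → 0
  ρ[e/a](ρ[g/f](σ[f<=4](U))) → 0
  π[g,e](ρ[e/a](ρ[g/f](σ[f<=4](U)))) → 0
  (S − π[g,e](ρ[e/a](ρ[g/f](σ[f<=4](U))))) → 3
  T → 5
  ((S − π[g,e](ρ[e/a](ρ[g/f](σ[f<=4](U))))) ⋈[e=b] T) → 1
E2 stepwise |·|:
  T → 5
  S → 3
  U → 3
  σ[f<=4](U) → 0
  ρ[g/f](σ[f<=4](U)) → 0
  ρ[e/a](ρ[g/f](σ[f<=4](U))) → 0
  π[g,e](ρ[e/a](ρ[g/f](σ[f<=4](U)))) → 0
  (S − π[g,e](ρ[e/a](ρ[g/f](σ[f<=4](U))))) → 3
  (T ⋈[b=e] (S − π[g,e](ρ[e/a](ρ[g/f](σ[f<=4](U)))))) → 1
  π[g,e,b,y,d]((T ⋈[b=e] (S − π[g,e](ρ[e/a](ρ[g/f](σ[f<=4](U))))))) → 1

E1 and E2 produce the same multiset:
g | e | b | y | d
7 | 3 | 3 | t | 9

yes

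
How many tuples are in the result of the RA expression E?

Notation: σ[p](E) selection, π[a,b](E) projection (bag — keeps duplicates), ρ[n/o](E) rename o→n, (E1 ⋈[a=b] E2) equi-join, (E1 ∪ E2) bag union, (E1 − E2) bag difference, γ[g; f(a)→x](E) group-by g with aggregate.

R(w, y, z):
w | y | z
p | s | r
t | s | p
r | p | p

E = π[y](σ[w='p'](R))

Per-node cardinality:
  R → 3
  σ[w='p'](R) → 1
  π[y](σ[w='p'](R)) → 1

|E| = 1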